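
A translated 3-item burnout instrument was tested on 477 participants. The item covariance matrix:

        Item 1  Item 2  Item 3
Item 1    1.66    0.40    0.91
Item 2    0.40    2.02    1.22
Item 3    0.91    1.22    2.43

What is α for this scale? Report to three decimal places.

α = 0.679

Σσᵢ² = 1.66 + 2.02 + 2.43 = 6.11
Sum of off-diagonal covariances = 2.53
total variance = 6.11 + 2 × 2.53 = 11.17
α = (k/(k−1))·(1 − Σσᵢ²/total variance) = (3/2)·(1 − 6.11/11.17) = 0.679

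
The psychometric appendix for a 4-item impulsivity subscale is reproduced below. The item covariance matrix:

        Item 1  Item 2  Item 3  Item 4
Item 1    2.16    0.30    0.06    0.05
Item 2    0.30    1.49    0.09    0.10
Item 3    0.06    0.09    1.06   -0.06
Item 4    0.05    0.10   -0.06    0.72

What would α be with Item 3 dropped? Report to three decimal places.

α = 0.256

Remaining items: Item 1, Item 2, Item 4 (k = 3).
sum of item variances = 2.16 + 1.49 + 0.72 = 4.37
σ²_T = 4.37 + 2 × 0.45 = 5.27
α (item deleted) = (3/2)·(1 − 4.37/5.27) = 0.256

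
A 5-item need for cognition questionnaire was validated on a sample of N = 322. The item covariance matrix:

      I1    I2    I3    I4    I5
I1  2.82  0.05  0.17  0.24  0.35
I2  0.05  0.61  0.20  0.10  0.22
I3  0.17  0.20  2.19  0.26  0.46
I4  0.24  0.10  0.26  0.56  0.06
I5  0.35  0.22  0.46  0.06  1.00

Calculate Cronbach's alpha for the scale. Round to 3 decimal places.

sum of item variances = 2.82 + 0.61 + 2.19 + 0.56 + 1.00 = 7.18
Sum of off-diagonal covariances = 2.11
σ²_total = 7.18 + 2 × 2.11 = 11.40
α = (k/(k−1))·(1 − sum of item variances/σ²_total) = (5/4)·(1 − 7.18/11.40) = 0.463

Cronbach's alpha = 0.463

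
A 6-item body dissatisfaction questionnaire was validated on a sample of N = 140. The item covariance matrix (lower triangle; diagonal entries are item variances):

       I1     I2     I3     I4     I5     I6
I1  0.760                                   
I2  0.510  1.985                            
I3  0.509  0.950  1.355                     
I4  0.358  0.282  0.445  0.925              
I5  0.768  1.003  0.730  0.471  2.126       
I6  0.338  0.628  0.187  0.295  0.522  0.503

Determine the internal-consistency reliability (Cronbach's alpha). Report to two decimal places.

Cronbach's alpha = 0.81

Σσᵢ² = 0.760 + 1.985 + 1.355 + 0.925 + 2.126 + 0.503 = 7.654
Σ_{i<j} σ_ij = 7.996
Var(T) = 7.654 + 2 × 7.996 = 23.646
α = (k/(k−1))·(1 − Σσᵢ²/Var(T)) = (6/5)·(1 − 7.654/23.646) = 0.81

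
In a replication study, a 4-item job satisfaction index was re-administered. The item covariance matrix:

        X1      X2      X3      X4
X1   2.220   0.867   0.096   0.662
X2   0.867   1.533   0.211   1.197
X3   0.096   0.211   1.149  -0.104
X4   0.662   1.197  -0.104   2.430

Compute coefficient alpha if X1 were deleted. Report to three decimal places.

coefficient alpha = 0.507

Remaining items: X2, X3, X4 (k = 3).
Σσᵢ² = 1.533 + 1.149 + 2.430 = 5.112
σ²_total = 5.112 + 2 × 1.304 = 7.720
α (item deleted) = (3/2)·(1 − 5.112/7.720) = 0.507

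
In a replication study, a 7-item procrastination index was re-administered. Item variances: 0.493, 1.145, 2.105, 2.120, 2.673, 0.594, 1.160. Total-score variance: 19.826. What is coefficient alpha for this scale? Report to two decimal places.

coefficient alpha = 0.56

sum of item variances = 0.493 + 1.145 + 2.105 + 2.120 + 2.673 + 0.594 + 1.160 = 10.290
α = (k/(k−1))·(1 − sum of item variances/total variance) = (7/6)·(1 − 10.290/19.826) = 0.56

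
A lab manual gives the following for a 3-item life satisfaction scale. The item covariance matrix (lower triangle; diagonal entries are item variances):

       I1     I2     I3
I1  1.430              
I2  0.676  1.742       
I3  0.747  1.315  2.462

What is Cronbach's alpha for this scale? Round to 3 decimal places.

α = 0.739

ΣVar(i) = 1.430 + 1.742 + 2.462 = 5.634
Σ_{i<j} σ_ij = 2.738
Var(T) = 5.634 + 2 × 2.738 = 11.110
α = (k/(k−1))·(1 − ΣVar(i)/Var(T)) = (3/2)·(1 − 5.634/11.110) = 0.739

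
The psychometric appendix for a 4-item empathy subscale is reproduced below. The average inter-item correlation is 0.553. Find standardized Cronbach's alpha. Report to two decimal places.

Standardized α = k·r̄ / (1 + (k−1)·r̄) = 4 × 0.553 / (1 + 3 × 0.553)
  = 2.2120 / 2.6590 = 0.83

standardized Cronbach's alpha = 0.83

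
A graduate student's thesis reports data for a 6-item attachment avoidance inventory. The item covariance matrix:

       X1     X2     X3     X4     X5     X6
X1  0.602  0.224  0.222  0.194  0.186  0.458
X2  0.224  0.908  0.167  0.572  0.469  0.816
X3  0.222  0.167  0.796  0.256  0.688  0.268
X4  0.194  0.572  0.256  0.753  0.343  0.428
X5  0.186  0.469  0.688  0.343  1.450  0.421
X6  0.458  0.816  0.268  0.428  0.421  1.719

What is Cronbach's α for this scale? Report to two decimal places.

Σσᵢ² = 0.602 + 0.908 + 0.796 + 0.753 + 1.450 + 1.719 = 6.228
Sum of off-diagonal covariances = 5.712
σ²_T = 6.228 + 2 × 5.712 = 17.652
α = (k/(k−1))·(1 − Σσᵢ²/σ²_T) = (6/5)·(1 − 6.228/17.652) = 0.78

α = 0.78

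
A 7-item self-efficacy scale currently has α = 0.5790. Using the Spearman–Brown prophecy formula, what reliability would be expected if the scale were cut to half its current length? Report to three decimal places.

predicted reliability = 0.407

Length factor m = 1/2
α' = m·α / (1 − (1−m)·α)
   = 1/2 × 0.5790 / (1 − (1 − 1/2) × 0.5790)
   = 0.2895 / 0.7105 = 0.407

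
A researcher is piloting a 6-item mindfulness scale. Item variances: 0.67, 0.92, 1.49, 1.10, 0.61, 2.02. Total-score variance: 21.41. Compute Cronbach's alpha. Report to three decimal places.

Cronbach's alpha = 0.818

sum of item variances = 0.67 + 0.92 + 1.49 + 1.10 + 0.61 + 2.02 = 6.81
α = (k/(k−1))·(1 − sum of item variances/σ²_T) = (6/5)·(1 − 6.81/21.41) = 0.818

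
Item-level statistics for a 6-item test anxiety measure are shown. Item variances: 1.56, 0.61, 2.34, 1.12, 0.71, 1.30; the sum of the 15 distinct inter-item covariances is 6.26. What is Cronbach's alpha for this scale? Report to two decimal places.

ΣVar(i) = 1.56 + 0.61 + 2.34 + 1.12 + 0.71 + 1.30 = 7.64
Sum of distinct covariances = 6.26
total variance = ΣVar(i) + 2·Σcov = 7.64 + 2 × 6.26 = 20.16
α = (6/5)·(1 − 7.64/20.16) = 0.75

Cronbach's alpha = 0.75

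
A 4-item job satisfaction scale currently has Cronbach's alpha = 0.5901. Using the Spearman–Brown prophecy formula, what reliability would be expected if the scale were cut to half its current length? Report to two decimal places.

predicted reliability = 0.42

Length factor m = 1/2
α' = m·α / (1 − (1−m)·α)
   = 1/2 × 0.5901 / (1 − (1 − 1/2) × 0.5901)
   = 0.2950 / 0.7049 = 0.42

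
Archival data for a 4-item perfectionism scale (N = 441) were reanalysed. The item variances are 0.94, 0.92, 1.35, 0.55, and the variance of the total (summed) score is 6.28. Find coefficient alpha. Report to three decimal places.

coefficient alpha = 0.535

Σσᵢ² = 0.94 + 0.92 + 1.35 + 0.55 = 3.76
α = (k/(k−1))·(1 − Σσᵢ²/σ²_T) = (4/3)·(1 − 3.76/6.28) = 0.535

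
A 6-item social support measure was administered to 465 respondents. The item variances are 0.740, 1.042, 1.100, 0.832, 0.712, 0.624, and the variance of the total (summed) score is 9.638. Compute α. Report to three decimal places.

ΣVar(i) = 0.740 + 1.042 + 1.100 + 0.832 + 0.712 + 0.624 = 5.050
α = (k/(k−1))·(1 − ΣVar(i)/σ²_T) = (6/5)·(1 − 5.050/9.638) = 0.571

α = 0.571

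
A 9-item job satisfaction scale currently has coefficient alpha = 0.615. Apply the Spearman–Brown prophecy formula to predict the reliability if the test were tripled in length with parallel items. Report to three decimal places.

predicted reliability = 0.827

Length factor m = 3
α' = m·α / (1 + (m−1)·α)
   = 3 × 0.615 / (1 + (3 − 1) × 0.615)
   = 1.8450 / 2.2300 = 0.827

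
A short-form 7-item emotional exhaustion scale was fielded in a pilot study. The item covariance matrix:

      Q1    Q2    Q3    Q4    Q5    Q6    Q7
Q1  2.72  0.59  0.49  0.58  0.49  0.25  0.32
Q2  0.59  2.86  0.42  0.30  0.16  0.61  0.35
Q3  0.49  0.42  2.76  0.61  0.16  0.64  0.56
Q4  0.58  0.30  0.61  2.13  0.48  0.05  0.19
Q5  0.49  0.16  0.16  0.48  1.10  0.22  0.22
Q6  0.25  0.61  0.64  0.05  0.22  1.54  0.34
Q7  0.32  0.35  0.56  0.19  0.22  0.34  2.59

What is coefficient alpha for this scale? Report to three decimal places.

α = 0.590

Σσᵢ² = 2.72 + 2.86 + 2.76 + 2.13 + 1.10 + 1.54 + 2.59 = 15.70
Sum of off-diagonal covariances = 8.03
Var(T) = 15.70 + 2 × 8.03 = 31.76
α = (k/(k−1))·(1 − Σσᵢ²/Var(T)) = (7/6)·(1 − 15.70/31.76) = 0.590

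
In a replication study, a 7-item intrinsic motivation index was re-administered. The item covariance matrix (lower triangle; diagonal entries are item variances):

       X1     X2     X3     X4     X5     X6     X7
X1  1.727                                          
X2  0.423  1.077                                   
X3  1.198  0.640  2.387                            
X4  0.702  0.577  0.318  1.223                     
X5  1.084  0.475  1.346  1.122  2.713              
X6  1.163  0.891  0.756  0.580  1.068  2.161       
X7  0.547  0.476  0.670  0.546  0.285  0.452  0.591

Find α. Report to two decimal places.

Σσᵢ² = 1.727 + 1.077 + 2.387 + 1.223 + 2.713 + 2.161 + 0.591 = 11.879
Sum of the distinct covariances = 15.319
σ²_T = 11.879 + 2 × 15.319 = 42.517
α = (k/(k−1))·(1 − Σσᵢ²/σ²_T) = (7/6)·(1 − 11.879/42.517) = 0.84

α = 0.84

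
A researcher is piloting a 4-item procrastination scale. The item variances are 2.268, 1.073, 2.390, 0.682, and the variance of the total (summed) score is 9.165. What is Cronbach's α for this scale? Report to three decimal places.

Σσ²ᵢ = 2.268 + 1.073 + 2.390 + 0.682 = 6.413
α = (k/(k−1))·(1 − Σσ²ᵢ/Var(T)) = (4/3)·(1 − 6.413/9.165) = 0.400

Cronbach's α = 0.400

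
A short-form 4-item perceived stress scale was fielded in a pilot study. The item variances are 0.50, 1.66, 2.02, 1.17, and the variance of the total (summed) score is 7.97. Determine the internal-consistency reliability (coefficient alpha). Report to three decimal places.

α = 0.438

Σσᵢ² = 0.50 + 1.66 + 2.02 + 1.17 = 5.35
α = (k/(k−1))·(1 − Σσᵢ²/σ²_total) = (4/3)·(1 − 5.35/7.97) = 0.438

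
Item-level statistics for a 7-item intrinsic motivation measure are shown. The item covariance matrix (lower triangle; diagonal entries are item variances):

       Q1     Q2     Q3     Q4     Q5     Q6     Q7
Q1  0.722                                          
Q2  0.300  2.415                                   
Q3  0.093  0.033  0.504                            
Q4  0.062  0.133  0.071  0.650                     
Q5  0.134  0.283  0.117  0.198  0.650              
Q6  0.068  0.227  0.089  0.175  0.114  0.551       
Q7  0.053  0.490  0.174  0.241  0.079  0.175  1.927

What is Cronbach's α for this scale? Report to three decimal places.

Cronbach's α = 0.550

sum of item variances = 0.722 + 2.415 + 0.504 + 0.650 + 0.650 + 0.551 + 1.927 = 7.419
Σ_{i<j} σ_ij = 3.309
σ²_total = 7.419 + 2 × 3.309 = 14.037
α = (k/(k−1))·(1 − sum of item variances/σ²_total) = (7/6)·(1 − 7.419/14.037) = 0.550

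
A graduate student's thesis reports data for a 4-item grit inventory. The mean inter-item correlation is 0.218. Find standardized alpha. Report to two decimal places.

α = 0.53

Standardized α = k·r̄ / (1 + (k−1)·r̄) = 4 × 0.218 / (1 + 3 × 0.218)
  = 0.8720 / 1.6540 = 0.53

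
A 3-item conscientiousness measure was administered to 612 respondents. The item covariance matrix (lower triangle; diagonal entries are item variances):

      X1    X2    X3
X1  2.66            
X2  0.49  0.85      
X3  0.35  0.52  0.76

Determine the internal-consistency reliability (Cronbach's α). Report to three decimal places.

Σσ²ᵢ = 2.66 + 0.85 + 0.76 = 4.27
Sum of the distinct covariances = 1.36
σ²_total = 4.27 + 2 × 1.36 = 6.99
α = (k/(k−1))·(1 − Σσ²ᵢ/σ²_total) = (3/2)·(1 − 4.27/6.99) = 0.584

Cronbach's α = 0.584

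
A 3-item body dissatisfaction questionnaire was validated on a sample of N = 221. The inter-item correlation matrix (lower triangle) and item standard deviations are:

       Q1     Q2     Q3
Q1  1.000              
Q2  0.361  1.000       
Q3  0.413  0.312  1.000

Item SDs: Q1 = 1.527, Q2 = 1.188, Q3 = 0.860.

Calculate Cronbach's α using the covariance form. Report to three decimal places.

Σσ²ᵢ = 1.527² + 1.188² + 0.860² = 4.4827
Covariances σ_ij = r_ij · s_i · s_j:
  σ(Q1,Q2) = 0.361 × 1.527 × 1.188 = 0.6549
  σ(Q1,Q3) = 0.413 × 1.527 × 0.860 = 0.5424
  σ(Q2,Q3) = 0.312 × 1.188 × 0.860 = 0.3188
σ²_T = Σσ²ᵢ + 2·Σσ_ij = 4.4827 + 2 × 1.5161 = 7.5149
α = (3/2)·(1 − 4.4827/7.5149) = 0.605

Cronbach's α = 0.605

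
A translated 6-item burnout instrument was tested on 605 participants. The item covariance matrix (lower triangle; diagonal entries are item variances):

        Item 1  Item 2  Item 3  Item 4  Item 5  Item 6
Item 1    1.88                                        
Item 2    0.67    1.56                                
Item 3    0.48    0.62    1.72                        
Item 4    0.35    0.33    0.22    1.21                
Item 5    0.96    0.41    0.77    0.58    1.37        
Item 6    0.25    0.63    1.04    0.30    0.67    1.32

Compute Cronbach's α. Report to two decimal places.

Σσᵢ² = 1.88 + 1.56 + 1.72 + 1.21 + 1.37 + 1.32 = 9.06
Sum of the distinct covariances = 8.28
Var(T) = 9.06 + 2 × 8.28 = 25.62
α = (k/(k−1))·(1 − Σσᵢ²/Var(T)) = (6/5)·(1 − 9.06/25.62) = 0.78

α = 0.78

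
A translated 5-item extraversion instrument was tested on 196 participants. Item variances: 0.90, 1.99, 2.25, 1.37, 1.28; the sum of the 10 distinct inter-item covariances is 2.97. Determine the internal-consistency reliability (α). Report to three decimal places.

α = 0.541

Σσᵢ² = 0.90 + 1.99 + 2.25 + 1.37 + 1.28 = 7.79
Sum of distinct covariances = 2.97
total variance = Σσᵢ² + 2·Σcov = 7.79 + 2 × 2.97 = 13.73
α = (5/4)·(1 − 7.79/13.73) = 0.541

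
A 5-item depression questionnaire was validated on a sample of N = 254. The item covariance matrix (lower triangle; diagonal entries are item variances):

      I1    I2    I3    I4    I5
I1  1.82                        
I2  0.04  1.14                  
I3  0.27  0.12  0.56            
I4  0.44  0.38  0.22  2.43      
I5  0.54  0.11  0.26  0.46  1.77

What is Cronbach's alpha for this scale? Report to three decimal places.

Cronbach's alpha = 0.530

sum of item variances = 1.82 + 1.14 + 0.56 + 2.43 + 1.77 = 7.72
Sum of off-diagonal covariances = 2.84
σ²_total = 7.72 + 2 × 2.84 = 13.40
α = (k/(k−1))·(1 − sum of item variances/σ²_total) = (5/4)·(1 − 7.72/13.40) = 0.530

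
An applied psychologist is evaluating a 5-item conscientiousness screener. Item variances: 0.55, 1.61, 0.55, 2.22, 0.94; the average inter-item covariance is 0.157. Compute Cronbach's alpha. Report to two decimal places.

α = 0.44

ΣVar(i) = 0.55 + 1.61 + 0.55 + 2.22 + 0.94 = 5.87
Sum of the 10 distinct covariances = 10 × 0.157 = 1.570
Var(T) = ΣVar(i) + 2·Σcov = 5.87 + 2 × 1.570 = 9.010
α = (5/4)·(1 − 5.87/9.010) = 0.44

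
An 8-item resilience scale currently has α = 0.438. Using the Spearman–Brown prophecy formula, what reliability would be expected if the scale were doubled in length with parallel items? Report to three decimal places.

Length factor m = 2
α' = m·α / (1 + (m−1)·α)
   = 2 × 0.438 / (1 + (2 − 1) × 0.438)
   = 0.8760 / 1.4380 = 0.609

predicted reliability = 0.609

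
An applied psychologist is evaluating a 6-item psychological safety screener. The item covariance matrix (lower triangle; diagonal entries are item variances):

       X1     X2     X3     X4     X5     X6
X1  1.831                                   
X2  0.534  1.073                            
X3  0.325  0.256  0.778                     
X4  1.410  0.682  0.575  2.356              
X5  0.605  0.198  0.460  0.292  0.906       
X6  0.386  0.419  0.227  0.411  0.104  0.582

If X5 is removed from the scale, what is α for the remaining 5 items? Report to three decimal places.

α = 0.765

Remaining items: X1, X2, X3, X4, X6 (k = 5).
Σσ²ᵢ = 1.831 + 1.073 + 0.778 + 2.356 + 0.582 = 6.620
total variance = 6.620 + 2 × 5.225 = 17.070
α (item deleted) = (5/4)·(1 − 6.620/17.070) = 0.765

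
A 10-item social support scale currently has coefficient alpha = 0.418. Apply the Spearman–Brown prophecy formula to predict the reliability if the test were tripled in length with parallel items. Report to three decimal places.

predicted reliability = 0.683

Length factor m = 3
α' = m·α / (1 + (m−1)·α)
   = 3 × 0.418 / (1 + (3 − 1) × 0.418)
   = 1.2540 / 1.8360 = 0.683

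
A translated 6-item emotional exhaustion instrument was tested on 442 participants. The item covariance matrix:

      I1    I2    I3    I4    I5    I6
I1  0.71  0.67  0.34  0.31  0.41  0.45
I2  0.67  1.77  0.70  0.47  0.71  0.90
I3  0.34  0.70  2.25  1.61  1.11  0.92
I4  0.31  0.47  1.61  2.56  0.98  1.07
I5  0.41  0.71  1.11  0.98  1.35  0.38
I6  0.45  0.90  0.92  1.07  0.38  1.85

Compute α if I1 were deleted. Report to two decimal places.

α = 0.81

Remaining items: I2, I3, I4, I5, I6 (k = 5).
ΣVar(i) = 1.77 + 2.25 + 2.56 + 1.35 + 1.85 = 9.78
σ²_total = 9.78 + 2 × 8.85 = 27.48
α (item deleted) = (5/4)·(1 − 9.78/27.48) = 0.81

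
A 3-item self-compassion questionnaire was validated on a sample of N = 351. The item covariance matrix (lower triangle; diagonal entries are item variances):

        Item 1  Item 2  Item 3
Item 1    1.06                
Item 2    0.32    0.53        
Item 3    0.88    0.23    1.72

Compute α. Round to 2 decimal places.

α = 0.70

ΣVar(i) = 1.06 + 0.53 + 1.72 = 3.31
Σ_{i<j} σ_ij = 1.43
Var(T) = 3.31 + 2 × 1.43 = 6.17
α = (k/(k−1))·(1 − ΣVar(i)/Var(T)) = (3/2)·(1 − 3.31/6.17) = 0.70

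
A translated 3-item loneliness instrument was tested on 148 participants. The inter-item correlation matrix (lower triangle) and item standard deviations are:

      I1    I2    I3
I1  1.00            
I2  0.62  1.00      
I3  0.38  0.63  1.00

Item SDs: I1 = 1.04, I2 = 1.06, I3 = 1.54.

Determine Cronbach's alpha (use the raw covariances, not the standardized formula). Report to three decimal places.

Σσ²ᵢ = 1.04² + 1.06² + 1.54² = 4.5768
Covariances σ_ij = r_ij · s_i · s_j:
  σ(I1,I2) = 0.62 × 1.04 × 1.06 = 0.6835
  σ(I1,I3) = 0.38 × 1.04 × 1.54 = 0.6086
  σ(I2,I3) = 0.63 × 1.06 × 1.54 = 1.0284
σ²_T = Σσ²ᵢ + 2·Σσ_ij = 4.5768 + 2 × 2.3205 = 9.2178
α = (3/2)·(1 − 4.5768/9.2178) = 0.755

α = 0.755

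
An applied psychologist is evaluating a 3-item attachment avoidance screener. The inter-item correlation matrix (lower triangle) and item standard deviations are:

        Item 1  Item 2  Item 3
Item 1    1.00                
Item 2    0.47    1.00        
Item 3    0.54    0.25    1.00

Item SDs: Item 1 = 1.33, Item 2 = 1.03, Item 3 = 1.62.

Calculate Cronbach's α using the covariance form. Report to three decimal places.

α = 0.674

Σσ²ᵢ = 1.33² + 1.03² + 1.62² = 5.4542
Covariances σ_ij = r_ij · s_i · s_j:
  σ(Item 1,Item 2) = 0.47 × 1.33 × 1.03 = 0.6439
  σ(Item 1,Item 3) = 0.54 × 1.33 × 1.62 = 1.1635
  σ(Item 2,Item 3) = 0.25 × 1.03 × 1.62 = 0.4172
σ²_T = Σσ²ᵢ + 2·Σσ_ij = 5.4542 + 2 × 2.2246 = 9.9034
α = (3/2)·(1 − 5.4542/9.9034) = 0.674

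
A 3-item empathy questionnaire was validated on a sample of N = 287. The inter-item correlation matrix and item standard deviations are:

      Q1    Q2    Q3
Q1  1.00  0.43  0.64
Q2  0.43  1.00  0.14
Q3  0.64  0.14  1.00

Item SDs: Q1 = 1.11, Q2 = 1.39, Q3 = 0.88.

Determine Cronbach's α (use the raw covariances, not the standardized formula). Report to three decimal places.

Cronbach's α = 0.639

Σσ²ᵢ = 1.11² + 1.39² + 0.88² = 3.9386
Covariances σ_ij = r_ij · s_i · s_j:
  σ(Q1,Q2) = 0.43 × 1.11 × 1.39 = 0.6634
  σ(Q1,Q3) = 0.64 × 1.11 × 0.88 = 0.6252
  σ(Q2,Q3) = 0.14 × 1.39 × 0.88 = 0.1712
σ²_T = Σσ²ᵢ + 2·Σσ_ij = 3.9386 + 2 × 1.4598 = 6.8582
α = (3/2)·(1 − 3.9386/6.8582) = 0.639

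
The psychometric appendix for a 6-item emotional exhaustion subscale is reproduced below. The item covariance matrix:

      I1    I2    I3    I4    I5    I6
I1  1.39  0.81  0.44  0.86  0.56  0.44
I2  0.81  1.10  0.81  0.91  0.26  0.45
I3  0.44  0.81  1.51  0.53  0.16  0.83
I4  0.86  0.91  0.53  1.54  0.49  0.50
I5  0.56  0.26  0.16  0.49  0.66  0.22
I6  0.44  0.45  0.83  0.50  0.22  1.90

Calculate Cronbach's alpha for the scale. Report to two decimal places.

Σσᵢ² = 1.39 + 1.10 + 1.51 + 1.54 + 0.66 + 1.90 = 8.10
Sum of the distinct covariances = 8.27
total variance = 8.10 + 2 × 8.27 = 24.64
α = (k/(k−1))·(1 − Σσᵢ²/total variance) = (6/5)·(1 − 8.10/24.64) = 0.81

α = 0.81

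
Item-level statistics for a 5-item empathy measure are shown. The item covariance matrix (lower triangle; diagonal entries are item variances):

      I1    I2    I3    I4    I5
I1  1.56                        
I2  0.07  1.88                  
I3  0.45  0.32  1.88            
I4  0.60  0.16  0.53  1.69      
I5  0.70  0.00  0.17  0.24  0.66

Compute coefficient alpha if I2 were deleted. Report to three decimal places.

α = 0.642

Remaining items: I1, I3, I4, I5 (k = 4).
Σσ²ᵢ = 1.56 + 1.88 + 1.69 + 0.66 = 5.79
Var(T) = 5.79 + 2 × 2.69 = 11.17
α (item deleted) = (4/3)·(1 − 5.79/11.17) = 0.642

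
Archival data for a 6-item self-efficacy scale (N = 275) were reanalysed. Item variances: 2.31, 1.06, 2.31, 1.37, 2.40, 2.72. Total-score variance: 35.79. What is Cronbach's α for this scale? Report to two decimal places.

α = 0.79

Σσ²ᵢ = 2.31 + 1.06 + 2.31 + 1.37 + 2.40 + 2.72 = 12.17
α = (k/(k−1))·(1 − Σσ²ᵢ/total variance) = (6/5)·(1 − 12.17/35.79) = 0.79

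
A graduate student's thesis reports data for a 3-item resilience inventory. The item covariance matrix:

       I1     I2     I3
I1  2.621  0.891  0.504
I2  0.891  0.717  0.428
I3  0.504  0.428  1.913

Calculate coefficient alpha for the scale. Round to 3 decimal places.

Σσᵢ² = 2.621 + 0.717 + 1.913 = 5.251
Sum of off-diagonal covariances = 1.823
Var(T) = 5.251 + 2 × 1.823 = 8.897
α = (k/(k−1))·(1 − Σσᵢ²/Var(T)) = (3/2)·(1 − 5.251/8.897) = 0.615

α = 0.615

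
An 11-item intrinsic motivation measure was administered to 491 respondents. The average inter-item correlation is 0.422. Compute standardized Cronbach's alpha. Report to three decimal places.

standardized Cronbach's alpha = 0.889

Standardized α = k·r̄ / (1 + (k−1)·r̄) = 11 × 0.422 / (1 + 10 × 0.422)
  = 4.6420 / 5.2200 = 0.889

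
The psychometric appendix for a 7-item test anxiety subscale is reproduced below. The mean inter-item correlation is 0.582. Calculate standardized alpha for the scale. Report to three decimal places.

α = 0.907

Standardized α = k·r̄ / (1 + (k−1)·r̄) = 7 × 0.582 / (1 + 6 × 0.582)
  = 4.0740 / 4.4920 = 0.907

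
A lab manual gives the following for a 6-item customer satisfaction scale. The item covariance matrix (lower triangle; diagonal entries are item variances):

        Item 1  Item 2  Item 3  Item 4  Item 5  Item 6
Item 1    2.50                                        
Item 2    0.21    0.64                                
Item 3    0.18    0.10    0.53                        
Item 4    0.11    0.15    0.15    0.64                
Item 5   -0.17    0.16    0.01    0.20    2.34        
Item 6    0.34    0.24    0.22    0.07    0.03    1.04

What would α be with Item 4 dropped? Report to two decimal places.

α = 0.34

Remaining items: Item 1, Item 2, Item 3, Item 5, Item 6 (k = 5).
sum of item variances = 2.50 + 0.64 + 0.53 + 2.34 + 1.04 = 7.05
Var(T) = 7.05 + 2 × 1.32 = 9.69
α (item deleted) = (5/4)·(1 − 7.05/9.69) = 0.34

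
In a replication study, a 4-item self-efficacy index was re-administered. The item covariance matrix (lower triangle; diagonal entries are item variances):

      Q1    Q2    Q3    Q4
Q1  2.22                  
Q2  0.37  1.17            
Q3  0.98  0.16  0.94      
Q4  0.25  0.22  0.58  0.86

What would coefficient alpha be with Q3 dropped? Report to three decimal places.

Remaining items: Q1, Q2, Q4 (k = 3).
Σσ²ᵢ = 2.22 + 1.17 + 0.86 = 4.25
σ²_total = 4.25 + 2 × 0.84 = 5.93
α (item deleted) = (3/2)·(1 − 4.25/5.93) = 0.425

coefficient alpha = 0.425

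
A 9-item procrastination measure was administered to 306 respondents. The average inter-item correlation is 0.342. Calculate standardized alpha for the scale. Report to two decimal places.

Standardized α = k·r̄ / (1 + (k−1)·r̄) = 9 × 0.342 / (1 + 8 × 0.342)
  = 3.0780 / 3.7360 = 0.82

α = 0.82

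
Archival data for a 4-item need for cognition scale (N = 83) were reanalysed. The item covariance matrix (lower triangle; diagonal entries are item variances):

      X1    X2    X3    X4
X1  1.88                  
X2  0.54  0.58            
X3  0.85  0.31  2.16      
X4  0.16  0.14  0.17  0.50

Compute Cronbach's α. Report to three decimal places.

Cronbach's α = 0.612

ΣVar(i) = 1.88 + 0.58 + 2.16 + 0.50 = 5.12
Σ_{i<j} σ_ij = 2.17
σ²_T = 5.12 + 2 × 2.17 = 9.46
α = (k/(k−1))·(1 − ΣVar(i)/σ²_T) = (4/3)·(1 − 5.12/9.46) = 0.612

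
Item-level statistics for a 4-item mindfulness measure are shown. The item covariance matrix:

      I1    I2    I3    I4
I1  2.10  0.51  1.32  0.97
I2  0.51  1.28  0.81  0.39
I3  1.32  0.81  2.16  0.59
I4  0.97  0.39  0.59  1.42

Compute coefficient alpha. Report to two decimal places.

ΣVar(i) = 2.10 + 1.28 + 2.16 + 1.42 = 6.96
Sum of off-diagonal covariances = 4.59
σ²_total = 6.96 + 2 × 4.59 = 16.14
α = (k/(k−1))·(1 − ΣVar(i)/σ²_total) = (4/3)·(1 − 6.96/16.14) = 0.76

coefficient alpha = 0.76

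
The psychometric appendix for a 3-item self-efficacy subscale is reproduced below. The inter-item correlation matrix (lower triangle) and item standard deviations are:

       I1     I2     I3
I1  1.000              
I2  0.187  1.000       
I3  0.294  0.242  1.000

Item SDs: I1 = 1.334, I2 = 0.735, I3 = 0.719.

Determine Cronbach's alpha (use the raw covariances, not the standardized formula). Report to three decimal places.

α = 0.442

Σσ²ᵢ = 1.334² + 0.735² + 0.719² = 2.8367
Covariances σ_ij = r_ij · s_i · s_j:
  σ(I1,I2) = 0.187 × 1.334 × 0.735 = 0.1834
  σ(I1,I3) = 0.294 × 1.334 × 0.719 = 0.2820
  σ(I2,I3) = 0.242 × 0.735 × 0.719 = 0.1279
σ²_T = Σσ²ᵢ + 2·Σσ_ij = 2.8367 + 2 × 0.5933 = 4.0233
α = (3/2)·(1 − 2.8367/4.0233) = 0.442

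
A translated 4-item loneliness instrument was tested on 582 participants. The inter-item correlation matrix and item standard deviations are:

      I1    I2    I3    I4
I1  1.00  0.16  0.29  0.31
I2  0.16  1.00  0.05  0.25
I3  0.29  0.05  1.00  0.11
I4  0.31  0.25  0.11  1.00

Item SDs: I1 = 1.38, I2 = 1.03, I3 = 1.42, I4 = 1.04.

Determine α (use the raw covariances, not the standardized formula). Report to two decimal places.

Σσ²ᵢ = 1.38² + 1.03² + 1.42² + 1.04² = 6.0633
Covariances σ_ij = r_ij · s_i · s_j:
  σ(I1,I2) = 0.16 × 1.38 × 1.03 = 0.2274
  σ(I1,I3) = 0.29 × 1.38 × 1.42 = 0.5683
  σ(I1,I4) = 0.31 × 1.38 × 1.04 = 0.4449
  σ(I2,I3) = 0.05 × 1.03 × 1.42 = 0.0731
  σ(I2,I4) = 0.25 × 1.03 × 1.04 = 0.2678
  σ(I3,I4) = 0.11 × 1.42 × 1.04 = 0.1624
σ²_T = Σσ²ᵢ + 2·Σσ_ij = 6.0633 + 2 × 1.7439 = 9.5511
α = (4/3)·(1 − 6.0633/9.5511) = 0.49

α = 0.49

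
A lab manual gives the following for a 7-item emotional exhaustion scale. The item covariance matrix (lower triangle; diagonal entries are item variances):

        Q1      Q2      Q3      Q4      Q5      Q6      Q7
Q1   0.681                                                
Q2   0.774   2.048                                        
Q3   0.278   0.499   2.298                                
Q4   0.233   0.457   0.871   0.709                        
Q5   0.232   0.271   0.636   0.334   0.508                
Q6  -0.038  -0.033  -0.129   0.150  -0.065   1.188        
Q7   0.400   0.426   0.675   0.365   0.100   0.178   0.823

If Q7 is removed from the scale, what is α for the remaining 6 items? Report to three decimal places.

Remaining items: Q1, Q2, Q3, Q4, Q5, Q6 (k = 6).
ΣVar(i) = 0.681 + 2.048 + 2.298 + 0.709 + 0.508 + 1.188 = 7.432
σ²_total = 7.432 + 2 × 4.470 = 16.372
α (item deleted) = (6/5)·(1 − 7.432/16.372) = 0.655

α = 0.655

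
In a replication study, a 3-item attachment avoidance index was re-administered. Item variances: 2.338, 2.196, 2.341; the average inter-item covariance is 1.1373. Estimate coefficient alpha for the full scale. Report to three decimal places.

coefficient alpha = 0.747

Σσ²ᵢ = 2.338 + 2.196 + 2.341 = 6.875
Sum of the 3 distinct covariances = 3 × 1.1373 = 3.4119
Var(T) = Σσ²ᵢ + 2·Σcov = 6.875 + 2 × 3.4119 = 13.6988
α = (3/2)·(1 − 6.875/13.6988) = 0.747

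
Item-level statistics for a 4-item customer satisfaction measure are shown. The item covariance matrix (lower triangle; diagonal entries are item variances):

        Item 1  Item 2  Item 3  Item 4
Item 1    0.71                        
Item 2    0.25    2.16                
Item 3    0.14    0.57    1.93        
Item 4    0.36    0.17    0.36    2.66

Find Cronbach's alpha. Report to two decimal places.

Cronbach's alpha = 0.44

Σσ²ᵢ = 0.71 + 2.16 + 1.93 + 2.66 = 7.46
Sum of off-diagonal covariances = 1.85
σ²_total = 7.46 + 2 × 1.85 = 11.16
α = (k/(k−1))·(1 − Σσ²ᵢ/σ²_total) = (4/3)·(1 − 7.46/11.16) = 0.44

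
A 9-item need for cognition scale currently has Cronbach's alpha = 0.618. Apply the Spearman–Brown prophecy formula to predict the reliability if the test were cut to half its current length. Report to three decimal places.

Length factor m = 1/2
α' = m·α / (1 − (1−m)·α)
   = 1/2 × 0.618 / (1 − (1 − 1/2) × 0.618)
   = 0.3090 / 0.6910 = 0.447

predicted reliability = 0.447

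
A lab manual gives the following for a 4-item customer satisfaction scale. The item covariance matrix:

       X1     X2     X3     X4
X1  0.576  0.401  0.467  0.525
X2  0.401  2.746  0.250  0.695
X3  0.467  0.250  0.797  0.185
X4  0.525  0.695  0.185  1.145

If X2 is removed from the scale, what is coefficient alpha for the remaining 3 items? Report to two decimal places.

Remaining items: X1, X3, X4 (k = 3).
sum of item variances = 0.576 + 0.797 + 1.145 = 2.518
Var(T) = 2.518 + 2 × 1.177 = 4.872
α (item deleted) = (3/2)·(1 − 2.518/4.872) = 0.72

α = 0.72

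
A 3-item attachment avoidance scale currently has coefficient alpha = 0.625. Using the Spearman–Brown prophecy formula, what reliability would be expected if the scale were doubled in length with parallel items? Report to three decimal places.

Length factor m = 2
α' = m·α / (1 + (m−1)·α)
   = 2 × 0.625 / (1 + (2 − 1) × 0.625)
   = 1.2500 / 1.6250 = 0.769

predicted reliability = 0.769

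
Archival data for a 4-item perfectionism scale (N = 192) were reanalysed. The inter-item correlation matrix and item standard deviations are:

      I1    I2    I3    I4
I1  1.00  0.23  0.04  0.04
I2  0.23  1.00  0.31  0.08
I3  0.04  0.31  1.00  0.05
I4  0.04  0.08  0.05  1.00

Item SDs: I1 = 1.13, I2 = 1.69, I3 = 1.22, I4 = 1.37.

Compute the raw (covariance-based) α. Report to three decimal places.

Σσ²ᵢ = 1.13² + 1.69² + 1.22² + 1.37² = 7.4983
Covariances σ_ij = r_ij · s_i · s_j:
  σ(I1,I2) = 0.23 × 1.13 × 1.69 = 0.4392
  σ(I1,I3) = 0.04 × 1.13 × 1.22 = 0.0551
  σ(I1,I4) = 0.04 × 1.13 × 1.37 = 0.0619
  σ(I2,I3) = 0.31 × 1.69 × 1.22 = 0.6392
  σ(I2,I4) = 0.08 × 1.69 × 1.37 = 0.1852
  σ(I3,I4) = 0.05 × 1.22 × 1.37 = 0.0836
σ²_T = Σσ²ᵢ + 2·Σσ_ij = 7.4983 + 2 × 1.4642 = 10.4267
α = (4/3)·(1 − 7.4983/10.4267) = 0.374

α = 0.374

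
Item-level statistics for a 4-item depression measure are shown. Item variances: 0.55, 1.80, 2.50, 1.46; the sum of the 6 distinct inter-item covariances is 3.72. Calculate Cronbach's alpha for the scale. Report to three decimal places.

Σσ²ᵢ = 0.55 + 1.80 + 2.50 + 1.46 = 6.31
Sum of distinct covariances = 3.72
Var(T) = Σσ²ᵢ + 2·Σcov = 6.31 + 2 × 3.72 = 13.75
α = (4/3)·(1 − 6.31/13.75) = 0.721

Cronbach's alpha = 0.721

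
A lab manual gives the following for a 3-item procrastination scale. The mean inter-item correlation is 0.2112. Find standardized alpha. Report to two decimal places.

standardized alpha = 0.45

Standardized α = k·r̄ / (1 + (k−1)·r̄) = 3 × 0.2112 / (1 + 2 × 0.2112)
  = 0.6336 / 1.4224 = 0.45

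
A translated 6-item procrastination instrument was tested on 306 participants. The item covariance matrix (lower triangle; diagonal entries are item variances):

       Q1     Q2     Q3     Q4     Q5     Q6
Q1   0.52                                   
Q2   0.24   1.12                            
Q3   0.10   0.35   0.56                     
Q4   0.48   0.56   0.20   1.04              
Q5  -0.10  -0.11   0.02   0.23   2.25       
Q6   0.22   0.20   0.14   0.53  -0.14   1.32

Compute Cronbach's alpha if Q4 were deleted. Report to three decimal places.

Remaining items: Q1, Q2, Q3, Q5, Q6 (k = 5).
sum of item variances = 0.52 + 1.12 + 0.56 + 2.25 + 1.32 = 5.77
σ²_T = 5.77 + 2 × 0.92 = 7.61
α (item deleted) = (5/4)·(1 − 5.77/7.61) = 0.302

Cronbach's alpha = 0.302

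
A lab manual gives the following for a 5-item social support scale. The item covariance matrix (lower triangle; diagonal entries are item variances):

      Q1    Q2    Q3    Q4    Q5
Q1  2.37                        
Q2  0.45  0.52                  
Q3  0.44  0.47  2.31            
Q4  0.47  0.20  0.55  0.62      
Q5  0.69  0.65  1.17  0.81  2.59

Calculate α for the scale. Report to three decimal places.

ΣVar(i) = 2.37 + 0.52 + 2.31 + 0.62 + 2.59 = 8.41
Sum of off-diagonal covariances = 5.90
σ²_total = 8.41 + 2 × 5.90 = 20.21
α = (k/(k−1))·(1 − ΣVar(i)/σ²_total) = (5/4)·(1 − 8.41/20.21) = 0.730

α = 0.730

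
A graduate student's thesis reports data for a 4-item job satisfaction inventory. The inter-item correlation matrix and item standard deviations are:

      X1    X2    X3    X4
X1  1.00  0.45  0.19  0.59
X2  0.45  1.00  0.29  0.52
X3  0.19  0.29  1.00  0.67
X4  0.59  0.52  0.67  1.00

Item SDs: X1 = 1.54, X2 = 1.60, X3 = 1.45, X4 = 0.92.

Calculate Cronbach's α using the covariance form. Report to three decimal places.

Cronbach's α = 0.725

Σσ²ᵢ = 1.54² + 1.60² + 1.45² + 0.92² = 7.8805
Covariances σ_ij = r_ij · s_i · s_j:
  σ(X1,X2) = 0.45 × 1.54 × 1.60 = 1.1088
  σ(X1,X3) = 0.19 × 1.54 × 1.45 = 0.4243
  σ(X1,X4) = 0.59 × 1.54 × 0.92 = 0.8359
  σ(X2,X3) = 0.29 × 1.60 × 1.45 = 0.6728
  σ(X2,X4) = 0.52 × 1.60 × 0.92 = 0.7654
  σ(X3,X4) = 0.67 × 1.45 × 0.92 = 0.8938
σ²_T = Σσ²ᵢ + 2·Σσ_ij = 7.8805 + 2 × 4.7010 = 17.2825
α = (4/3)·(1 − 7.8805/17.2825) = 0.725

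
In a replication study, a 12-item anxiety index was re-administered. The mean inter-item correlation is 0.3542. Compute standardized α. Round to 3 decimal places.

standardized α = 0.868

Standardized α = k·r̄ / (1 + (k−1)·r̄) = 12 × 0.3542 / (1 + 11 × 0.3542)
  = 4.2504 / 4.8962 = 0.868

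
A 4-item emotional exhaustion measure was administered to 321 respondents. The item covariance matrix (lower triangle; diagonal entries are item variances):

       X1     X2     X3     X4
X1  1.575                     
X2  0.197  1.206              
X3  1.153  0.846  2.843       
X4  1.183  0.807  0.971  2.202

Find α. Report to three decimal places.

α = 0.758

Σσ²ᵢ = 1.575 + 1.206 + 2.843 + 2.202 = 7.826
Sum of off-diagonal covariances = 5.157
Var(T) = 7.826 + 2 × 5.157 = 18.140
α = (k/(k−1))·(1 − Σσ²ᵢ/Var(T)) = (4/3)·(1 − 7.826/18.140) = 0.758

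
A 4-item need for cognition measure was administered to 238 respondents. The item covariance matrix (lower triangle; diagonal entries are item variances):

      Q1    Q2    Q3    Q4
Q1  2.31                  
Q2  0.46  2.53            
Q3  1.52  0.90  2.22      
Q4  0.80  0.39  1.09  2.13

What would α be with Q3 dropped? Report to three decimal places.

Remaining items: Q1, Q2, Q4 (k = 3).
Σσᵢ² = 2.31 + 2.53 + 2.13 = 6.97
σ²_total = 6.97 + 2 × 1.65 = 10.27
α (item deleted) = (3/2)·(1 − 6.97/10.27) = 0.482

α = 0.482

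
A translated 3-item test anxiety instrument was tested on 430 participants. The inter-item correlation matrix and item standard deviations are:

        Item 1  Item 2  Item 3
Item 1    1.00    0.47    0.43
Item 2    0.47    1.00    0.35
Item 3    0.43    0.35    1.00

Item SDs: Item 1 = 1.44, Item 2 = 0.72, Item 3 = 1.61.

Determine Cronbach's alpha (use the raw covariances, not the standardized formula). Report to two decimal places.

Σσ²ᵢ = 1.44² + 0.72² + 1.61² = 5.1841
Covariances σ_ij = r_ij · s_i · s_j:
  σ(Item 1,Item 2) = 0.47 × 1.44 × 0.72 = 0.4873
  σ(Item 1,Item 3) = 0.43 × 1.44 × 1.61 = 0.9969
  σ(Item 2,Item 3) = 0.35 × 0.72 × 1.61 = 0.4057
σ²_T = Σσ²ᵢ + 2·Σσ_ij = 5.1841 + 2 × 1.8899 = 8.9639
α = (3/2)·(1 − 5.1841/8.9639) = 0.63

α = 0.63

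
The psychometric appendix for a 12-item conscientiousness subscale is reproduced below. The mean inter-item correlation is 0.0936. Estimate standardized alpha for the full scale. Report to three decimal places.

α = 0.553

Standardized α = k·r̄ / (1 + (k−1)·r̄) = 12 × 0.0936 / (1 + 11 × 0.0936)
  = 1.1232 / 2.0296 = 0.553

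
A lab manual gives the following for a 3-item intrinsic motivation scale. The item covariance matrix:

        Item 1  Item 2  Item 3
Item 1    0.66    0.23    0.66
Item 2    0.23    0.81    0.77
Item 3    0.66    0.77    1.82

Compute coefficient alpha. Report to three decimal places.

α = 0.753

ΣVar(i) = 0.66 + 0.81 + 1.82 = 3.29
Sum of off-diagonal covariances = 1.66
Var(T) = 3.29 + 2 × 1.66 = 6.61
α = (k/(k−1))·(1 − ΣVar(i)/Var(T)) = (3/2)·(1 − 3.29/6.61) = 0.753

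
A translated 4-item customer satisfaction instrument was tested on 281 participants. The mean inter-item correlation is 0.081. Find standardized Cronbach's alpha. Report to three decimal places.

Standardized α = k·r̄ / (1 + (k−1)·r̄) = 4 × 0.081 / (1 + 3 × 0.081)
  = 0.3240 / 1.2430 = 0.261

α = 0.261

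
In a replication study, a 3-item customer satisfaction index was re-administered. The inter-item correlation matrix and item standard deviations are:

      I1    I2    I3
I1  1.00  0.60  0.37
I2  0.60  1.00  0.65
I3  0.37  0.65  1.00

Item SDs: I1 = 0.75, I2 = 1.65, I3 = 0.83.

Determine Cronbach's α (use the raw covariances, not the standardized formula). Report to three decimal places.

Cronbach's α = 0.726

Σσ²ᵢ = 0.75² + 1.65² + 0.83² = 3.9739
Covariances σ_ij = r_ij · s_i · s_j:
  σ(I1,I2) = 0.60 × 0.75 × 1.65 = 0.7425
  σ(I1,I3) = 0.37 × 0.75 × 0.83 = 0.2303
  σ(I2,I3) = 0.65 × 1.65 × 0.83 = 0.8902
σ²_T = Σσ²ᵢ + 2·Σσ_ij = 3.9739 + 2 × 1.8630 = 7.6999
α = (3/2)·(1 − 3.9739/7.6999) = 0.726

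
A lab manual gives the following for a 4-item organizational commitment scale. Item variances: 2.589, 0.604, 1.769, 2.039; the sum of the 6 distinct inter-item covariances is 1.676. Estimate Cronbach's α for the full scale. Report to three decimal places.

Σσ²ᵢ = 2.589 + 0.604 + 1.769 + 2.039 = 7.001
Sum of distinct covariances = 1.676
σ²_total = Σσ²ᵢ + 2·Σcov = 7.001 + 2 × 1.676 = 10.353
α = (4/3)·(1 − 7.001/10.353) = 0.432

Cronbach's α = 0.432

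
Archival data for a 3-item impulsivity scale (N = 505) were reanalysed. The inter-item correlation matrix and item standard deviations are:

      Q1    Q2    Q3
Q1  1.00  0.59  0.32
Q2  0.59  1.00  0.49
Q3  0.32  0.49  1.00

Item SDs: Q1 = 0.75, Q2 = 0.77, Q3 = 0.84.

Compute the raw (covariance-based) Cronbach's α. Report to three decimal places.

Σσ²ᵢ = 0.75² + 0.77² + 0.84² = 1.8610
Covariances σ_ij = r_ij · s_i · s_j:
  σ(Q1,Q2) = 0.59 × 0.75 × 0.77 = 0.3407
  σ(Q1,Q3) = 0.32 × 0.75 × 0.84 = 0.2016
  σ(Q2,Q3) = 0.49 × 0.77 × 0.84 = 0.3169
σ²_T = Σσ²ᵢ + 2·Σσ_ij = 1.8610 + 2 × 0.8592 = 3.5794
α = (3/2)·(1 − 1.8610/3.5794) = 0.720

α = 0.720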